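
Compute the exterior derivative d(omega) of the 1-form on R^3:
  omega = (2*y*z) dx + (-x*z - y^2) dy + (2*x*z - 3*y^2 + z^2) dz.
d(omega) = (-3*z) dx ∧ dy + (-2*y + 2*z) dx ∧ dz + (x - 6*y) dy ∧ dz

For a 1-form omega = sum_i f_i dx_i, the exterior derivative is
  d(omega) = sum_{i < j} (∂f_j/∂x_i - ∂f_i/∂x_j) dx_i ∧ dx_j.
  coefficient of dx ∧ dy: ∂f_2/∂x - ∂f_1/∂y = ∂(-x*z - y^2)/∂x - ∂(2*y*z)/∂y = -3*z
  coefficient of dx ∧ dz: ∂f_3/∂x - ∂f_1/∂z = ∂(2*x*z - 3*y^2 + z^2)/∂x - ∂(2*y*z)/∂z = -2*y + 2*z
  coefficient of dy ∧ dz: ∂f_3/∂y - ∂f_2/∂z = ∂(2*x*z - 3*y^2 + z^2)/∂y - ∂(-x*z - y^2)/∂z = x - 6*y
Assembling: d(omega) = (-3*z) dx ∧ dy + (-2*y + 2*z) dx ∧ dz + (x - 6*y) dy ∧ dz.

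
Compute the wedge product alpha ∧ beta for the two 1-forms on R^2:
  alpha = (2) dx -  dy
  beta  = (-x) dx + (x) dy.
alpha ∧ beta = (x) dx ∧ dy

Distribute the wedge, using dx_i ∧ dx_j = -dx_j ∧ dx_i and dx_i ∧ dx_i = 0. For each pair (i, j) with i < j, the coefficient of dx_i ∧ dx_j in alpha ∧ beta is (alpha_i * beta_j - alpha_j * beta_i). Collecting: alpha ∧ beta = (x) dx ∧ dy.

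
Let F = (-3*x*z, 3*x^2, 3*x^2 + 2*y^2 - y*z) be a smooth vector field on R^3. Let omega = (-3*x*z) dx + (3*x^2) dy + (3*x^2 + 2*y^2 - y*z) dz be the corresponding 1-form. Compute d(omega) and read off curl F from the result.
d(omega) = (4*y - z) dy ∧ dz + (-9*x) dz ∧ dx + (6*x) dx ∧ dy; curl F = (4*y - z, -9*x, 6*x)

d omega = sum_{i<j} (∂f_j/∂x_i - ∂f_i/∂x_j) dx_i ∧ dx_j. Under the identification (dy ∧ dz, dz ∧ dx, dx ∧ dy) ↔ (e_x, e_y, e_z), the coefficients are exactly the components of curl F. Compute:
  ∂R/∂y - ∂Q/∂z = (4*y - z) - (0) = 4*y - z
  ∂P/∂z - ∂R/∂x = (-3*x) - (6*x) = -9*x
  ∂Q/∂x - ∂P/∂y = (6*x) - (0) = 6*x.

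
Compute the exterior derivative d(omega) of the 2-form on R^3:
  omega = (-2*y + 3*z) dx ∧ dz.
d(omega) = (2) dx ∧ dy ∧ dz

For a 2-form omega = sum_{i<j} g_{ij} dx_i ∧ dx_j, the exterior derivative is
  d(omega) = sum_{i<j} d(g_{ij}) ∧ dx_i ∧ dx_j = sum_{i<j, k} (∂g_{ij}/∂x_k) dx_k ∧ dx_i ∧ dx_j.
Expand each term, using dx_k ∧ dx_i ∧ dx_j = sgn(permutation) dx_{(a)} ∧ dx_{(b)} ∧ dx_{(c)} with (a < b < c) sorted:
  d(-2*y + 3*z) includes (∂/∂y)(-2*y + 3*z) dy = (-2) dy, which multiplied by dx ∧ dz gives (2) dx ∧ dy ∧ dz
Collecting like 3-forms: d(omega) = (2) dx ∧ dy ∧ dz.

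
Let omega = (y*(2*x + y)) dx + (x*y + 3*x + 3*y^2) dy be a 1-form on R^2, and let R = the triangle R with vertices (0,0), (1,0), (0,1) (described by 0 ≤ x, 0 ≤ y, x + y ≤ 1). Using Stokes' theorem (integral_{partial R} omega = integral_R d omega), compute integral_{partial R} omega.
integral_(partial R) omega = 1

Stokes: integral_partial_R omega = integral_R d omega with d omega = (∂Q/∂x - ∂P/∂y) dx ∧ dy.
  ∂Q/∂x = y + 3
  ∂P/∂y = 2*x + 2*y
  integrand = ∂Q/∂x - ∂P/∂y = -2*x - y + 3.
Integrating over R: integral_0^1 integral_0^{1-x} (-2*x - y + 3) dy dx = 1.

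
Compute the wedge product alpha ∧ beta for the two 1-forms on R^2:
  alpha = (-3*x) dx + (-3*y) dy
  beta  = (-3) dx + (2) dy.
alpha ∧ beta = (-6*x - 9*y) dx ∧ dy

Distribute the wedge, using dx_i ∧ dx_j = -dx_j ∧ dx_i and dx_i ∧ dx_i = 0. For each pair (i, j) with i < j, the coefficient of dx_i ∧ dx_j in alpha ∧ beta is (alpha_i * beta_j - alpha_j * beta_i). Collecting: alpha ∧ beta = (-6*x - 9*y) dx ∧ dy.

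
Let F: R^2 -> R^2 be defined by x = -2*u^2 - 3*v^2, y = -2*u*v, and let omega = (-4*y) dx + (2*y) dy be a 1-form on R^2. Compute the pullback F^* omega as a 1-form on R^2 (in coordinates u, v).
F^* omega = (8*u*v*(-4*u + v)) du + (8*u*v*(u - 6*v)) dv

Using F^*(f dg) = (f ∘ F) d(g ∘ F), substitute each coordinate x_i by F_i(u, v) in f_i, and replace dx_i by d F_i = (∂F_i/∂u) du + (∂F_i/∂v) dv.
  For the x component: f_1(F) = 8*u*v; d F_1 = (-4*u) du + (-6*v) dv
  For the y component: f_2(F) = -4*u*v; d F_2 = (-2*v) du + (-2*u) dv
Combining and collecting du, dv coefficients:
  coeff of du: 8*u*v*(-4*u + v)
  coeff of dv: 8*u*v*(u - 6*v)
F^* omega = (8*u*v*(-4*u + v)) du + (8*u*v*(u - 6*v)) dv.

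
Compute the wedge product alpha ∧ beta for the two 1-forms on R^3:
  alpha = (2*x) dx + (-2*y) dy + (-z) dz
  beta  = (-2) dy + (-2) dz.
alpha ∧ beta = (-4*x) dx ∧ dy + (-4*x) dx ∧ dz + (4*y - 2*z) dy ∧ dz

Distribute the wedge, using dx_i ∧ dx_j = -dx_j ∧ dx_i and dx_i ∧ dx_i = 0. For each pair (i, j) with i < j, the coefficient of dx_i ∧ dx_j in alpha ∧ beta is (alpha_i * beta_j - alpha_j * beta_i). Collecting: alpha ∧ beta = (-4*x) dx ∧ dy + (-4*x) dx ∧ dz + (4*y - 2*z) dy ∧ dz.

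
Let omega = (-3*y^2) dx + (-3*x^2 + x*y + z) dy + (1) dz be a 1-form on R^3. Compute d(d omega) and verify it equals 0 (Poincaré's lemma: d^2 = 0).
d(d omega) = 0

Step 1: d omega = sum_{i<j} (∂f_j/∂x_i - ∂f_i/∂x_j) dx_i ∧ dx_j:
  coeff of dx ∧ dy: -6*x + 7*y
  coeff of dx ∧ dz: 0
  coeff of dy ∧ dz: -1
Step 2: Apply d again to each 2-form coefficient. The only possible 3-form in R^3 is dx ∧ dy ∧ dz, with coefficient
  ∂(coeff of dy∧dz)/∂x - ∂(coeff of dx∧dz)/∂y + ∂(coeff of dx∧dy)/∂z
  = ∂/∂x (-1) - ∂/∂y (0) + ∂/∂z (-6*x + 7*y).
Each of these terms simplifies to sums of mixed partials that cancel in pairs. The result is 0 (by equality of mixed partials for smooth functions — Schwarz / Clairaut).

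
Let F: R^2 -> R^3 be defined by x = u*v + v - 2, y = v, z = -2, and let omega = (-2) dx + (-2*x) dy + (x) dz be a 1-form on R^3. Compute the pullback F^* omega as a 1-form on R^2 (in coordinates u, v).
F^* omega = (-2*v) du + (-2*u*v - 2*u - 2*v + 2) dv

Using F^*(f dg) = (f ∘ F) d(g ∘ F), substitute each coordinate x_i by F_i(u, v) in f_i, and replace dx_i by d F_i = (∂F_i/∂u) du + (∂F_i/∂v) dv.
  For the x component: f_1(F) = -2; d F_1 = (v) du + (u + 1) dv
  For the y component: f_2(F) = -2*u*v - 2*v + 4; d F_2 = (0) du + (1) dv
  For the z component: f_3(F) = u*v + v - 2; d F_3 = (0) du + (0) dv
Combining and collecting du, dv coefficients:
  coeff of du: -2*v
  coeff of dv: -2*u*v - 2*u - 2*v + 2
F^* omega = (-2*v) du + (-2*u*v - 2*u - 2*v + 2) dv.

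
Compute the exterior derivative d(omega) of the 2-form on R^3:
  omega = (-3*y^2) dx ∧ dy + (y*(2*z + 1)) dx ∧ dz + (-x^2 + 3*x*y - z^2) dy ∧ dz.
d(omega) = (-2*x + 3*y - 2*z - 1) dx ∧ dy ∧ dz

For a 2-form omega = sum_{i<j} g_{ij} dx_i ∧ dx_j, the exterior derivative is
  d(omega) = sum_{i<j} d(g_{ij}) ∧ dx_i ∧ dx_j = sum_{i<j, k} (∂g_{ij}/∂x_k) dx_k ∧ dx_i ∧ dx_j.
Expand each term, using dx_k ∧ dx_i ∧ dx_j = sgn(permutation) dx_{(a)} ∧ dx_{(b)} ∧ dx_{(c)} with (a < b < c) sorted:
  d(y*(2*z + 1)) includes (∂/∂y)(y*(2*z + 1)) dy = (2*z + 1) dy, which multiplied by dx ∧ dz gives (-2*z - 1) dx ∧ dy ∧ dz
  d(-x^2 + 3*x*y - z^2) includes (∂/∂x)(-x^2 + 3*x*y - z^2) dx = (-2*x + 3*y) dx, which multiplied by dy ∧ dz gives (-2*x + 3*y) dx ∧ dy ∧ dz
Collecting like 3-forms: d(omega) = (-2*x + 3*y - 2*z - 1) dx ∧ dy ∧ dz.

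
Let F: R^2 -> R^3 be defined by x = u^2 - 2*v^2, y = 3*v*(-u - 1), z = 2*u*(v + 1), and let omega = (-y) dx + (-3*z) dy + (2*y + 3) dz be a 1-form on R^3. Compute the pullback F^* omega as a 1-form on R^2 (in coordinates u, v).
F^* omega = (6*u^2*v + 6*u*v^2 + 12*u*v - 12*v^2 - 6*v + 6) du + (6*u^2*v + 18*u^2 - 12*u*v^2 + 6*u*v + 24*u - 12*v^2) dv

Using F^*(f dg) = (f ∘ F) d(g ∘ F), substitute each coordinate x_i by F_i(u, v) in f_i, and replace dx_i by d F_i = (∂F_i/∂u) du + (∂F_i/∂v) dv.
  For the x component: f_1(F) = 3*v*(u + 1); d F_1 = (2*u) du + (-4*v) dv
  For the y component: f_2(F) = 6*u*(-v - 1); d F_2 = (-3*v) du + (-3*u - 3) dv
  For the z component: f_3(F) = -6*u*v - 6*v + 3; d F_3 = (2*v + 2) du + (2*u) dv
Combining and collecting du, dv coefficients:
  coeff of du: 6*u^2*v + 6*u*v^2 + 12*u*v - 12*v^2 - 6*v + 6
  coeff of dv: 6*u^2*v + 18*u^2 - 12*u*v^2 + 6*u*v + 24*u - 12*v^2
F^* omega = (6*u^2*v + 6*u*v^2 + 12*u*v - 12*v^2 - 6*v + 6) du + (6*u^2*v + 18*u^2 - 12*u*v^2 + 6*u*v + 24*u - 12*v^2) dv.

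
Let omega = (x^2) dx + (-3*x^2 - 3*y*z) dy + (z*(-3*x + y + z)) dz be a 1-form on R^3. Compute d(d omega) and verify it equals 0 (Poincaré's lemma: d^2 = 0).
d(d omega) = 0

Step 1: d omega = sum_{i<j} (∂f_j/∂x_i - ∂f_i/∂x_j) dx_i ∧ dx_j:
  coeff of dx ∧ dy: -6*x
  coeff of dx ∧ dz: -3*z
  coeff of dy ∧ dz: 3*y + z
Step 2: Apply d again to each 2-form coefficient. The only possible 3-form in R^3 is dx ∧ dy ∧ dz, with coefficient
  ∂(coeff of dy∧dz)/∂x - ∂(coeff of dx∧dz)/∂y + ∂(coeff of dx∧dy)/∂z
  = ∂/∂x (3*y + z) - ∂/∂y (-3*z) + ∂/∂z (-6*x).
Each of these terms simplifies to sums of mixed partials that cancel in pairs. The result is 0 (by equality of mixed partials for smooth functions — Schwarz / Clairaut).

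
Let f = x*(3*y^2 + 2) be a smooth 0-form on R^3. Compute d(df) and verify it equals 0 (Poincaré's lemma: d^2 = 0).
d(df) = 0

Step 1: df = sum_i (∂f/∂x_i) dx_i = (3*y^2 + 2) dx + (6*x*y) dy + (0) dz.
Step 2: Apply d again. Using the 1-form formula, the coefficient of dx ∧ dy in d(df) is ∂^2 f/∂x ∂y - ∂^2 f/∂y ∂x = (6*y) - (6*y) = 0 (equality of mixed partials for smooth f).
Similarly for dx ∧ dz and dy ∧ dz — all coefficients vanish. So d(df) = 0.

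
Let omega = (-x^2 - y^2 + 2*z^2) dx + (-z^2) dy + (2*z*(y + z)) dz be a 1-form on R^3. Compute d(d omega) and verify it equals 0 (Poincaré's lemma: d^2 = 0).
d(d omega) = 0

Step 1: d omega = sum_{i<j} (∂f_j/∂x_i - ∂f_i/∂x_j) dx_i ∧ dx_j:
  coeff of dx ∧ dy: 2*y
  coeff of dx ∧ dz: -4*z
  coeff of dy ∧ dz: 4*z
Step 2: Apply d again to each 2-form coefficient. The only possible 3-form in R^3 is dx ∧ dy ∧ dz, with coefficient
  ∂(coeff of dy∧dz)/∂x - ∂(coeff of dx∧dz)/∂y + ∂(coeff of dx∧dy)/∂z
  = ∂/∂x (4*z) - ∂/∂y (-4*z) + ∂/∂z (2*y).
Each of these terms simplifies to sums of mixed partials that cancel in pairs. The result is 0 (by equality of mixed partials for smooth functions — Schwarz / Clairaut).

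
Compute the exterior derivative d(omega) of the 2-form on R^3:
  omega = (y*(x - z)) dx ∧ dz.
d(omega) = (-x + z) dx ∧ dy ∧ dz

For a 2-form omega = sum_{i<j} g_{ij} dx_i ∧ dx_j, the exterior derivative is
  d(omega) = sum_{i<j} d(g_{ij}) ∧ dx_i ∧ dx_j = sum_{i<j, k} (∂g_{ij}/∂x_k) dx_k ∧ dx_i ∧ dx_j.
Expand each term, using dx_k ∧ dx_i ∧ dx_j = sgn(permutation) dx_{(a)} ∧ dx_{(b)} ∧ dx_{(c)} with (a < b < c) sorted:
  d(y*(x - z)) includes (∂/∂y)(y*(x - z)) dy = (x - z) dy, which multiplied by dx ∧ dz gives (-x + z) dx ∧ dy ∧ dz
Collecting like 3-forms: d(omega) = (-x + z) dx ∧ dy ∧ dz.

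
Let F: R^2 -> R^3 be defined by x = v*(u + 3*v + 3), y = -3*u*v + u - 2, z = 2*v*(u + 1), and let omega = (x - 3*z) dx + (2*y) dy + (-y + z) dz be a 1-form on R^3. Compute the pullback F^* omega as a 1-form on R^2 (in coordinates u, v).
F^* omega = (23*u*v^2 - 14*u*v + 2*u + 3*v^3 + v^2 + 16*v - 4) du + (23*u^2*v - 8*u^2 - 27*u*v^2 - 4*u*v + 14*u + 18*v^3 - 9*v^2 - 5*v + 4) dv

Using F^*(f dg) = (f ∘ F) d(g ∘ F), substitute each coordinate x_i by F_i(u, v) in f_i, and replace dx_i by d F_i = (∂F_i/∂u) du + (∂F_i/∂v) dv.
  For the x component: f_1(F) = v*(-5*u + 3*v - 3); d F_1 = (v) du + (u + 6*v + 3) dv
  For the y component: f_2(F) = -6*u*v + 2*u - 4; d F_2 = (1 - 3*v) du + (-3*u) dv
  For the z component: f_3(F) = 5*u*v - u + 2*v + 2; d F_3 = (2*v) du + (2*u + 2) dv
Combining and collecting du, dv coefficients:
  coeff of du: 23*u*v^2 - 14*u*v + 2*u + 3*v^3 + v^2 + 16*v - 4
  coeff of dv: 23*u^2*v - 8*u^2 - 27*u*v^2 - 4*u*v + 14*u + 18*v^3 - 9*v^2 - 5*v + 4
F^* omega = (23*u*v^2 - 14*u*v + 2*u + 3*v^3 + v^2 + 16*v - 4) du + (23*u^2*v - 8*u^2 - 27*u*v^2 - 4*u*v + 14*u + 18*v^3 - 9*v^2 - 5*v + 4) dv.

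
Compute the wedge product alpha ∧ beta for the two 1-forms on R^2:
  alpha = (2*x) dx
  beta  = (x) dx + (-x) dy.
alpha ∧ beta = (-2*x^2) dx ∧ dy

Distribute the wedge, using dx_i ∧ dx_j = -dx_j ∧ dx_i and dx_i ∧ dx_i = 0. For each pair (i, j) with i < j, the coefficient of dx_i ∧ dx_j in alpha ∧ beta is (alpha_i * beta_j - alpha_j * beta_i). Collecting: alpha ∧ beta = (-2*x^2) dx ∧ dy.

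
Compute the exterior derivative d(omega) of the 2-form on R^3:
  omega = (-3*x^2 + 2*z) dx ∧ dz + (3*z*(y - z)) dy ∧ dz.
d(omega) = 0

For a 2-form omega = sum_{i<j} g_{ij} dx_i ∧ dx_j, the exterior derivative is
  d(omega) = sum_{i<j} d(g_{ij}) ∧ dx_i ∧ dx_j = sum_{i<j, k} (∂g_{ij}/∂x_k) dx_k ∧ dx_i ∧ dx_j.
Expand each term, using dx_k ∧ dx_i ∧ dx_j = sgn(permutation) dx_{(a)} ∧ dx_{(b)} ∧ dx_{(c)} with (a < b < c) sorted:

Collecting like 3-forms: d(omega) = 0.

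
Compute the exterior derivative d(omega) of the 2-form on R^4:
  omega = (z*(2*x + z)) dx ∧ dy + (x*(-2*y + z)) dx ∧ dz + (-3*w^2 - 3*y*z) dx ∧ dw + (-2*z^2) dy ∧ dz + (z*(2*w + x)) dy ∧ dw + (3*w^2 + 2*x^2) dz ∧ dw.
d(omega) = (4*x + 2*z) dx ∧ dy ∧ dz + (4*z) dx ∧ dy ∧ dw + (4*x + 3*y) dx ∧ dz ∧ dw + (-2*w - x) dy ∧ dz ∧ dw

For a 2-form omega = sum_{i<j} g_{ij} dx_i ∧ dx_j, the exterior derivative is
  d(omega) = sum_{i<j} d(g_{ij}) ∧ dx_i ∧ dx_j = sum_{i<j, k} (∂g_{ij}/∂x_k) dx_k ∧ dx_i ∧ dx_j.
Expand each term, using dx_k ∧ dx_i ∧ dx_j = sgn(permutation) dx_{(a)} ∧ dx_{(b)} ∧ dx_{(c)} with (a < b < c) sorted:
  d(z*(2*x + z)) includes (∂/∂z)(z*(2*x + z)) dz = (2*x + 2*z) dz, which multiplied by dx ∧ dy gives (2*x + 2*z) dx ∧ dy ∧ dz
  d(x*(-2*y + z)) includes (∂/∂y)(x*(-2*y + z)) dy = (-2*x) dy, which multiplied by dx ∧ dz gives (2*x) dx ∧ dy ∧ dz
  d(-3*w^2 - 3*y*z) includes (∂/∂y)(-3*w^2 - 3*y*z) dy = (-3*z) dy, which multiplied by dx ∧ dw gives (3*z) dx ∧ dy ∧ dw
  d(-3*w^2 - 3*y*z) includes (∂/∂z)(-3*w^2 - 3*y*z) dz = (-3*y) dz, which multiplied by dx ∧ dw gives (3*y) dx ∧ dz ∧ dw
  d(z*(2*w + x)) includes (∂/∂x)(z*(2*w + x)) dx = (z) dx, which multiplied by dy ∧ dw gives (z) dx ∧ dy ∧ dw
  d(z*(2*w + x)) includes (∂/∂z)(z*(2*w + x)) dz = (2*w + x) dz, which multiplied by dy ∧ dw gives (-2*w - x) dy ∧ dz ∧ dw
  d(3*w^2 + 2*x^2) includes (∂/∂x)(3*w^2 + 2*x^2) dx = (4*x) dx, which multiplied by dz ∧ dw gives (4*x) dx ∧ dz ∧ dw
Collecting like 3-forms: d(omega) = (4*x + 2*z) dx ∧ dy ∧ dz + (4*z) dx ∧ dy ∧ dw + (4*x + 3*y) dx ∧ dz ∧ dw + (-2*w - x) dy ∧ dz ∧ dw.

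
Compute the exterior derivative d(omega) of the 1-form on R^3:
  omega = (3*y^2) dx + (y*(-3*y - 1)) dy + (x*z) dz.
d(omega) = (-6*y) dx ∧ dy + (z) dx ∧ dz

For a 1-form omega = sum_i f_i dx_i, the exterior derivative is
  d(omega) = sum_{i < j} (∂f_j/∂x_i - ∂f_i/∂x_j) dx_i ∧ dx_j.
  coefficient of dx ∧ dy: ∂f_2/∂x - ∂f_1/∂y = ∂(y*(-3*y - 1))/∂x - ∂(3*y^2)/∂y = -6*y
  coefficient of dx ∧ dz: ∂f_3/∂x - ∂f_1/∂z = ∂(x*z)/∂x - ∂(3*y^2)/∂z = z
Assembling: d(omega) = (-6*y) dx ∧ dy + (z) dx ∧ dz.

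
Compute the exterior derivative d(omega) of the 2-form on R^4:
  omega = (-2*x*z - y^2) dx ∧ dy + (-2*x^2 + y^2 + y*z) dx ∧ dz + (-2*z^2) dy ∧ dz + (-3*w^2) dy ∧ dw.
d(omega) = (-2*x - 2*y - z) dx ∧ dy ∧ dz

For a 2-form omega = sum_{i<j} g_{ij} dx_i ∧ dx_j, the exterior derivative is
  d(omega) = sum_{i<j} d(g_{ij}) ∧ dx_i ∧ dx_j = sum_{i<j, k} (∂g_{ij}/∂x_k) dx_k ∧ dx_i ∧ dx_j.
Expand each term, using dx_k ∧ dx_i ∧ dx_j = sgn(permutation) dx_{(a)} ∧ dx_{(b)} ∧ dx_{(c)} with (a < b < c) sorted:
  d(-2*x*z - y^2) includes (∂/∂z)(-2*x*z - y^2) dz = (-2*x) dz, which multiplied by dx ∧ dy gives (-2*x) dx ∧ dy ∧ dz
  d(-2*x^2 + y^2 + y*z) includes (∂/∂y)(-2*x^2 + y^2 + y*z) dy = (2*y + z) dy, which multiplied by dx ∧ dz gives (-2*y - z) dx ∧ dy ∧ dz
Collecting like 3-forms: d(omega) = (-2*x - 2*y - z) dx ∧ dy ∧ dz.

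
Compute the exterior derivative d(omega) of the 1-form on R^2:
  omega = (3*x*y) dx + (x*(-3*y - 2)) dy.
d(omega) = (-3*x - 3*y - 2) dx ∧ dy

For a 1-form omega = sum_i f_i dx_i, the exterior derivative is
  d(omega) = sum_{i < j} (∂f_j/∂x_i - ∂f_i/∂x_j) dx_i ∧ dx_j.
  coefficient of dx ∧ dy: ∂f_2/∂x - ∂f_1/∂y = ∂(x*(-3*y - 2))/∂x - ∂(3*x*y)/∂y = -3*x - 3*y - 2
Assembling: d(omega) = (-3*x - 3*y - 2) dx ∧ dy.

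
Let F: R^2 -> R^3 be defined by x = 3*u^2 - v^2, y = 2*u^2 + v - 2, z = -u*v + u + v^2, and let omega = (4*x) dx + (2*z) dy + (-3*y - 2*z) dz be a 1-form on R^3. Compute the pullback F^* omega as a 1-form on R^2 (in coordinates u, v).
F^* omega = (72*u^3 - 2*u^2*v + 2*u^2 - 18*u*v^2 + 4*u*v - 2*u + 2*v^3 + v^2 - 9*v + 6) du + (6*u^3 - 38*u^2*v + 2*u^2 + 6*u*v^2 - 3*u*v - 4*u + 4*v^3 - 4*v^2 + 12*v) dv

Using F^*(f dg) = (f ∘ F) d(g ∘ F), substitute each coordinate x_i by F_i(u, v) in f_i, and replace dx_i by d F_i = (∂F_i/∂u) du + (∂F_i/∂v) dv.
  For the x component: f_1(F) = 12*u^2 - 4*v^2; d F_1 = (6*u) du + (-2*v) dv
  For the y component: f_2(F) = -2*u*v + 2*u + 2*v^2; d F_2 = (4*u) du + (1) dv
  For the z component: f_3(F) = -6*u^2 + 2*u*v - 2*u - 2*v^2 - 3*v + 6; d F_3 = (1 - v) du + (-u + 2*v) dv
Combining and collecting du, dv coefficients:
  coeff of du: 72*u^3 - 2*u^2*v + 2*u^2 - 18*u*v^2 + 4*u*v - 2*u + 2*v^3 + v^2 - 9*v + 6
  coeff of dv: 6*u^3 - 38*u^2*v + 2*u^2 + 6*u*v^2 - 3*u*v - 4*u + 4*v^3 - 4*v^2 + 12*v
F^* omega = (72*u^3 - 2*u^2*v + 2*u^2 - 18*u*v^2 + 4*u*v - 2*u + 2*v^3 + v^2 - 9*v + 6) du + (6*u^3 - 38*u^2*v + 2*u^2 + 6*u*v^2 - 3*u*v - 4*u + 4*v^3 - 4*v^2 + 12*v) dv.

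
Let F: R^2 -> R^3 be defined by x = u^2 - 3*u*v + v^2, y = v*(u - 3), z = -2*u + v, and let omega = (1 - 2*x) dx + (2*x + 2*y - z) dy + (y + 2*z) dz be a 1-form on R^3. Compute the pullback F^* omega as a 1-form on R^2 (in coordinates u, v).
F^* omega = (-4*u^3 + 20*u^2*v - 26*u*v^2 + 10*u + 8*v^3 - 7*v^2 - v) du + (8*u^3 - 26*u^2*v - 4*u^2 + 20*u*v^2 + 6*u*v - 13*u - 4*v^3 - 6*v^2 + 22*v) dv

Using F^*(f dg) = (f ∘ F) d(g ∘ F), substitute each coordinate x_i by F_i(u, v) in f_i, and replace dx_i by d F_i = (∂F_i/∂u) du + (∂F_i/∂v) dv.
  For the x component: f_1(F) = -2*u^2 + 6*u*v - 2*v^2 + 1; d F_1 = (2*u - 3*v) du + (-3*u + 2*v) dv
  For the y component: f_2(F) = 2*u^2 - 4*u*v + 2*u + 2*v^2 - 7*v; d F_2 = (v) du + (u - 3) dv
  For the z component: f_3(F) = u*v - 4*u - v; d F_3 = (-2) du + (1) dv
Combining and collecting du, dv coefficients:
  coeff of du: -4*u^3 + 20*u^2*v - 26*u*v^2 + 10*u + 8*v^3 - 7*v^2 - v
  coeff of dv: 8*u^3 - 26*u^2*v - 4*u^2 + 20*u*v^2 + 6*u*v - 13*u - 4*v^3 - 6*v^2 + 22*v
F^* omega = (-4*u^3 + 20*u^2*v - 26*u*v^2 + 10*u + 8*v^3 - 7*v^2 - v) du + (8*u^3 - 26*u^2*v - 4*u^2 + 20*u*v^2 + 6*u*v - 13*u - 4*v^3 - 6*v^2 + 22*v) dv.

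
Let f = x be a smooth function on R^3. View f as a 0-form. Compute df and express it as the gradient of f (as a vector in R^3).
df = (1) dx + (0) dy + (0) dz; grad f = (1, 0, 0)

For a 0-form f, d f = (∂f/∂x) dx + (∂f/∂y) dy + (∂f/∂z) dz. The components of the vector representation are exactly the entries of grad f in Cartesian coordinates:
  ∂f/∂x = 1
  ∂f/∂y = 0
  ∂f/∂z = 0.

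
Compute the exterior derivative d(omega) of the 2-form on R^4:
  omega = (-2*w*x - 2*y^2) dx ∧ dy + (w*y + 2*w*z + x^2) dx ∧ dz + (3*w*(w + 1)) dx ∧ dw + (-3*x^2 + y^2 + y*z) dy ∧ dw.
d(omega) = (-8*x) dx ∧ dy ∧ dw + (-w) dx ∧ dy ∧ dz + (y + 2*z) dx ∧ dz ∧ dw + (-y) dy ∧ dz ∧ dw

For a 2-form omega = sum_{i<j} g_{ij} dx_i ∧ dx_j, the exterior derivative is
  d(omega) = sum_{i<j} d(g_{ij}) ∧ dx_i ∧ dx_j = sum_{i<j, k} (∂g_{ij}/∂x_k) dx_k ∧ dx_i ∧ dx_j.
Expand each term, using dx_k ∧ dx_i ∧ dx_j = sgn(permutation) dx_{(a)} ∧ dx_{(b)} ∧ dx_{(c)} with (a < b < c) sorted:
  d(-2*w*x - 2*y^2) includes (∂/∂w)(-2*w*x - 2*y^2) dw = (-2*x) dw, which multiplied by dx ∧ dy gives (-2*x) dx ∧ dy ∧ dw
  d(w*y + 2*w*z + x^2) includes (∂/∂y)(w*y + 2*w*z + x^2) dy = (w) dy, which multiplied by dx ∧ dz gives (-w) dx ∧ dy ∧ dz
  d(w*y + 2*w*z + x^2) includes (∂/∂w)(w*y + 2*w*z + x^2) dw = (y + 2*z) dw, which multiplied by dx ∧ dz gives (y + 2*z) dx ∧ dz ∧ dw
  d(-3*x^2 + y^2 + y*z) includes (∂/∂x)(-3*x^2 + y^2 + y*z) dx = (-6*x) dx, which multiplied by dy ∧ dw gives (-6*x) dx ∧ dy ∧ dw
  d(-3*x^2 + y^2 + y*z) includes (∂/∂z)(-3*x^2 + y^2 + y*z) dz = (y) dz, which multiplied by dy ∧ dw gives (-y) dy ∧ dz ∧ dw
Collecting like 3-forms: d(omega) = (-8*x) dx ∧ dy ∧ dw + (-w) dx ∧ dy ∧ dz + (y + 2*z) dx ∧ dz ∧ dw + (-y) dy ∧ dz ∧ dw.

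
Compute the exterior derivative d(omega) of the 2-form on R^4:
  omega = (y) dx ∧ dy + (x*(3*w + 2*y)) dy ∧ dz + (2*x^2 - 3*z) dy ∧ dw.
d(omega) = (3*w + 2*y) dx ∧ dy ∧ dz + (3*x + 3) dy ∧ dz ∧ dw + (4*x) dx ∧ dy ∧ dw

For a 2-form omega = sum_{i<j} g_{ij} dx_i ∧ dx_j, the exterior derivative is
  d(omega) = sum_{i<j} d(g_{ij}) ∧ dx_i ∧ dx_j = sum_{i<j, k} (∂g_{ij}/∂x_k) dx_k ∧ dx_i ∧ dx_j.
Expand each term, using dx_k ∧ dx_i ∧ dx_j = sgn(permutation) dx_{(a)} ∧ dx_{(b)} ∧ dx_{(c)} with (a < b < c) sorted:
  d(x*(3*w + 2*y)) includes (∂/∂x)(x*(3*w + 2*y)) dx = (3*w + 2*y) dx, which multiplied by dy ∧ dz gives (3*w + 2*y) dx ∧ dy ∧ dz
  d(x*(3*w + 2*y)) includes (∂/∂w)(x*(3*w + 2*y)) dw = (3*x) dw, which multiplied by dy ∧ dz gives (3*x) dy ∧ dz ∧ dw
  d(2*x^2 - 3*z) includes (∂/∂x)(2*x^2 - 3*z) dx = (4*x) dx, which multiplied by dy ∧ dw gives (4*x) dx ∧ dy ∧ dw
  d(2*x^2 - 3*z) includes (∂/∂z)(2*x^2 - 3*z) dz = (-3) dz, which multiplied by dy ∧ dw gives (3) dy ∧ dz ∧ dw
Collecting like 3-forms: d(omega) = (3*w + 2*y) dx ∧ dy ∧ dz + (3*x + 3) dy ∧ dz ∧ dw + (4*x) dx ∧ dy ∧ dw.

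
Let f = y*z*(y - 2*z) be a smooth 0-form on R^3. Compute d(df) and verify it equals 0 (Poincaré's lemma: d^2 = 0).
d(df) = 0

Step 1: df = sum_i (∂f/∂x_i) dx_i = (0) dx + (2*z*(y - z)) dy + (y*(y - 4*z)) dz.
Step 2: Apply d again. Using the 1-form formula, the coefficient of dx ∧ dy in d(df) is ∂^2 f/∂x ∂y - ∂^2 f/∂y ∂x = (0) - (0) = 0 (equality of mixed partials for smooth f).
Similarly for dx ∧ dz and dy ∧ dz — all coefficients vanish. So d(df) = 0.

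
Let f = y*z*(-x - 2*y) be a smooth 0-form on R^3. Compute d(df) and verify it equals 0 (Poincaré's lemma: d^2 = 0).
d(df) = 0

Step 1: df = sum_i (∂f/∂x_i) dx_i = (-y*z) dx + (z*(-x - 4*y)) dy + (y*(-x - 2*y)) dz.
Step 2: Apply d again. Using the 1-form formula, the coefficient of dx ∧ dy in d(df) is ∂^2 f/∂x ∂y - ∂^2 f/∂y ∂x = (-z) - (-z) = 0 (equality of mixed partials for smooth f).
Similarly for dx ∧ dz and dy ∧ dz — all coefficients vanish. So d(df) = 0.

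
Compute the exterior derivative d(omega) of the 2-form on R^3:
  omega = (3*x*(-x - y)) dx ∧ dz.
d(omega) = (3*x) dx ∧ dy ∧ dz

For a 2-form omega = sum_{i<j} g_{ij} dx_i ∧ dx_j, the exterior derivative is
  d(omega) = sum_{i<j} d(g_{ij}) ∧ dx_i ∧ dx_j = sum_{i<j, k} (∂g_{ij}/∂x_k) dx_k ∧ dx_i ∧ dx_j.
Expand each term, using dx_k ∧ dx_i ∧ dx_j = sgn(permutation) dx_{(a)} ∧ dx_{(b)} ∧ dx_{(c)} with (a < b < c) sorted:
  d(3*x*(-x - y)) includes (∂/∂y)(3*x*(-x - y)) dy = (-3*x) dy, which multiplied by dx ∧ dz gives (3*x) dx ∧ dy ∧ dz
Collecting like 3-forms: d(omega) = (3*x) dx ∧ dy ∧ dz.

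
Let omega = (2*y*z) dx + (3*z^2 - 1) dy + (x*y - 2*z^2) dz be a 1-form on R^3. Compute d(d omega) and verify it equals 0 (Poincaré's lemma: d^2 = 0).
d(d omega) = 0

Step 1: d omega = sum_{i<j} (∂f_j/∂x_i - ∂f_i/∂x_j) dx_i ∧ dx_j:
  coeff of dx ∧ dy: -2*z
  coeff of dx ∧ dz: -y
  coeff of dy ∧ dz: x - 6*z
Step 2: Apply d again to each 2-form coefficient. The only possible 3-form in R^3 is dx ∧ dy ∧ dz, with coefficient
  ∂(coeff of dy∧dz)/∂x - ∂(coeff of dx∧dz)/∂y + ∂(coeff of dx∧dy)/∂z
  = ∂/∂x (x - 6*z) - ∂/∂y (-y) + ∂/∂z (-2*z).
Each of these terms simplifies to sums of mixed partials that cancel in pairs. The result is 0 (by equality of mixed partials for smooth functions — Schwarz / Clairaut).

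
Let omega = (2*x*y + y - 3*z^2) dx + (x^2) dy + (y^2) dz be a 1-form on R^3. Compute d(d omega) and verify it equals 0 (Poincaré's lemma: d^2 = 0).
d(d omega) = 0

Step 1: d omega = sum_{i<j} (∂f_j/∂x_i - ∂f_i/∂x_j) dx_i ∧ dx_j:
  coeff of dx ∧ dy: -1
  coeff of dx ∧ dz: 6*z
  coeff of dy ∧ dz: 2*y
Step 2: Apply d again to each 2-form coefficient. The only possible 3-form in R^3 is dx ∧ dy ∧ dz, with coefficient
  ∂(coeff of dy∧dz)/∂x - ∂(coeff of dx∧dz)/∂y + ∂(coeff of dx∧dy)/∂z
  = ∂/∂x (2*y) - ∂/∂y (6*z) + ∂/∂z (-1).
Each of these terms simplifies to sums of mixed partials that cancel in pairs. The result is 0 (by equality of mixed partials for smooth functions — Schwarz / Clairaut).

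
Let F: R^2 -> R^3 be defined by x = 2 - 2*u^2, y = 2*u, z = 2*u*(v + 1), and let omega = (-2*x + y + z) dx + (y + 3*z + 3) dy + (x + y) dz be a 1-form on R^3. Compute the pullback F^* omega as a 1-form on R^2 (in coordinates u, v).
F^* omega = (-16*u^3 - 12*u^2*v - 20*u^2 + 16*u*v + 36*u + 4*v + 10) du + (4*u*(-u^2 + u + 1)) dv

Using F^*(f dg) = (f ∘ F) d(g ∘ F), substitute each coordinate x_i by F_i(u, v) in f_i, and replace dx_i by d F_i = (∂F_i/∂u) du + (∂F_i/∂v) dv.
  For the x component: f_1(F) = 4*u^2 + 2*u*v + 4*u - 4; d F_1 = (-4*u) du + (0) dv
  For the y component: f_2(F) = 6*u*v + 8*u + 3; d F_2 = (2) du + (0) dv
  For the z component: f_3(F) = -2*u^2 + 2*u + 2; d F_3 = (2*v + 2) du + (2*u) dv
Combining and collecting du, dv coefficients:
  coeff of du: -16*u^3 - 12*u^2*v - 20*u^2 + 16*u*v + 36*u + 4*v + 10
  coeff of dv: 4*u*(-u^2 + u + 1)
F^* omega = (-16*u^3 - 12*u^2*v - 20*u^2 + 16*u*v + 36*u + 4*v + 10) du + (4*u*(-u^2 + u + 1)) dv.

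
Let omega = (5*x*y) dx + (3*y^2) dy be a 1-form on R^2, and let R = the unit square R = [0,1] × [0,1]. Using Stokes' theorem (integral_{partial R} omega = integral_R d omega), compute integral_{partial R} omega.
integral_(partial R) omega = -5/2

Stokes: integral_partial_R omega = integral_R d omega with d omega = (∂Q/∂x - ∂P/∂y) dx ∧ dy.
  ∂Q/∂x = 0
  ∂P/∂y = 5*x
  integrand = ∂Q/∂x - ∂P/∂y = -5*x.
Integrating over R: integral_0^1 integral_0^1 (-5*x) dx dy = -5/2.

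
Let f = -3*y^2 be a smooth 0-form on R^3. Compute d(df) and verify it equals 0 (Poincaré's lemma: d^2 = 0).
d(df) = 0

Step 1: df = sum_i (∂f/∂x_i) dx_i = (0) dx + (-6*y) dy + (0) dz.
Step 2: Apply d again. Using the 1-form formula, the coefficient of dx ∧ dy in d(df) is ∂^2 f/∂x ∂y - ∂^2 f/∂y ∂x = (0) - (0) = 0 (equality of mixed partials for smooth f).
Similarly for dx ∧ dz and dy ∧ dz — all coefficients vanish. So d(df) = 0.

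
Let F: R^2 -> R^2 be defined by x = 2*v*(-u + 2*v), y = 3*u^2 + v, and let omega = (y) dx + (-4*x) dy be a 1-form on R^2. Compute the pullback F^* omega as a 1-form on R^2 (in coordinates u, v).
F^* omega = (2*v*(21*u^2 - 48*u*v - v)) du + (-6*u^3 + 24*u^2*v + 6*u*v - 8*v^2) dv

Using F^*(f dg) = (f ∘ F) d(g ∘ F), substitute each coordinate x_i by F_i(u, v) in f_i, and replace dx_i by d F_i = (∂F_i/∂u) du + (∂F_i/∂v) dv.
  For the x component: f_1(F) = 3*u^2 + v; d F_1 = (-2*v) du + (-2*u + 8*v) dv
  For the y component: f_2(F) = 8*v*(u - 2*v); d F_2 = (6*u) du + (1) dv
Combining and collecting du, dv coefficients:
  coeff of du: 2*v*(21*u^2 - 48*u*v - v)
  coeff of dv: -6*u^3 + 24*u^2*v + 6*u*v - 8*v^2
F^* omega = (2*v*(21*u^2 - 48*u*v - v)) du + (-6*u^3 + 24*u^2*v + 6*u*v - 8*v^2) dv.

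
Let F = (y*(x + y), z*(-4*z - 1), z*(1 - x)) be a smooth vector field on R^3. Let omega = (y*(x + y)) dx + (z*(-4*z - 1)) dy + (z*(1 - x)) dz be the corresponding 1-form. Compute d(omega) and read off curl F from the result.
d(omega) = (8*z + 1) dy ∧ dz + (z) dz ∧ dx + (-x - 2*y) dx ∧ dy; curl F = (8*z + 1, z, -x - 2*y)

d omega = sum_{i<j} (∂f_j/∂x_i - ∂f_i/∂x_j) dx_i ∧ dx_j. Under the identification (dy ∧ dz, dz ∧ dx, dx ∧ dy) ↔ (e_x, e_y, e_z), the coefficients are exactly the components of curl F. Compute:
  ∂R/∂y - ∂Q/∂z = (0) - (-8*z - 1) = 8*z + 1
  ∂P/∂z - ∂R/∂x = (0) - (-z) = z
  ∂Q/∂x - ∂P/∂y = (0) - (x + 2*y) = -x - 2*y.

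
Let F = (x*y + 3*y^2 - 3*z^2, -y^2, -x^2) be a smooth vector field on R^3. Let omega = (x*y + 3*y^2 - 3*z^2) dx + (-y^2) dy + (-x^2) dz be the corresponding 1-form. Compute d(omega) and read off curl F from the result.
d(omega) = (0) dy ∧ dz + (2*x - 6*z) dz ∧ dx + (-x - 6*y) dx ∧ dy; curl F = (0, 2*x - 6*z, -x - 6*y)

d omega = sum_{i<j} (∂f_j/∂x_i - ∂f_i/∂x_j) dx_i ∧ dx_j. Under the identification (dy ∧ dz, dz ∧ dx, dx ∧ dy) ↔ (e_x, e_y, e_z), the coefficients are exactly the components of curl F. Compute:
  ∂R/∂y - ∂Q/∂z = (0) - (0) = 0
  ∂P/∂z - ∂R/∂x = (-6*z) - (-2*x) = 2*x - 6*z
  ∂Q/∂x - ∂P/∂y = (0) - (x + 6*y) = -x - 6*y.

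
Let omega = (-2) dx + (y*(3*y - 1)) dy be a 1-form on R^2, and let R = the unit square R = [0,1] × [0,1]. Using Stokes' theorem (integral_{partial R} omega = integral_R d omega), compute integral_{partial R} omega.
integral_(partial R) omega = 0

Stokes: integral_partial_R omega = integral_R d omega with d omega = (∂Q/∂x - ∂P/∂y) dx ∧ dy.
  ∂Q/∂x = 0
  ∂P/∂y = 0
  integrand = ∂Q/∂x - ∂P/∂y = 0.
Integrating over R: integral_0^1 integral_0^1 (0) dx dy = 0.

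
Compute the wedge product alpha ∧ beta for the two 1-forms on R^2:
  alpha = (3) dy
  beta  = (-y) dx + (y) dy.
alpha ∧ beta = (3*y) dx ∧ dy

Distribute the wedge, using dx_i ∧ dx_j = -dx_j ∧ dx_i and dx_i ∧ dx_i = 0. For each pair (i, j) with i < j, the coefficient of dx_i ∧ dx_j in alpha ∧ beta is (alpha_i * beta_j - alpha_j * beta_i). Collecting: alpha ∧ beta = (3*y) dx ∧ dy.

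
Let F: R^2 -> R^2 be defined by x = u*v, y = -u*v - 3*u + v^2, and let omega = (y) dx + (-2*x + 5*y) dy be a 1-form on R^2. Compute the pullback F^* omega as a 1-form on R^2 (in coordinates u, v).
F^* omega = (6*u*v^2 + 33*u*v + 45*u - 4*v^3 - 15*v^2) du + (6*u^2*v + 12*u^2 - 18*u*v^2 - 30*u*v + 10*v^3) dv

Using F^*(f dg) = (f ∘ F) d(g ∘ F), substitute each coordinate x_i by F_i(u, v) in f_i, and replace dx_i by d F_i = (∂F_i/∂u) du + (∂F_i/∂v) dv.
  For the x component: f_1(F) = -u*v - 3*u + v^2; d F_1 = (v) du + (u) dv
  For the y component: f_2(F) = -7*u*v - 15*u + 5*v^2; d F_2 = (-v - 3) du + (-u + 2*v) dv
Combining and collecting du, dv coefficients:
  coeff of du: 6*u*v^2 + 33*u*v + 45*u - 4*v^3 - 15*v^2
  coeff of dv: 6*u^2*v + 12*u^2 - 18*u*v^2 - 30*u*v + 10*v^3
F^* omega = (6*u*v^2 + 33*u*v + 45*u - 4*v^3 - 15*v^2) du + (6*u^2*v + 12*u^2 - 18*u*v^2 - 30*u*v + 10*v^3) dv.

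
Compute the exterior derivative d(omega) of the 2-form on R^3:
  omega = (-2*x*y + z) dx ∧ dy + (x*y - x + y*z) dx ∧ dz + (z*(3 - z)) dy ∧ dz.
d(omega) = (-x - z + 1) dx ∧ dy ∧ dz

For a 2-form omega = sum_{i<j} g_{ij} dx_i ∧ dx_j, the exterior derivative is
  d(omega) = sum_{i<j} d(g_{ij}) ∧ dx_i ∧ dx_j = sum_{i<j, k} (∂g_{ij}/∂x_k) dx_k ∧ dx_i ∧ dx_j.
Expand each term, using dx_k ∧ dx_i ∧ dx_j = sgn(permutation) dx_{(a)} ∧ dx_{(b)} ∧ dx_{(c)} with (a < b < c) sorted:
  d(-2*x*y + z) includes (∂/∂z)(-2*x*y + z) dz = (1) dz, which multiplied by dx ∧ dy gives (1) dx ∧ dy ∧ dz
  d(x*y - x + y*z) includes (∂/∂y)(x*y - x + y*z) dy = (x + z) dy, which multiplied by dx ∧ dz gives (-x - z) dx ∧ dy ∧ dz
Collecting like 3-forms: d(omega) = (-x - z + 1) dx ∧ dy ∧ dz.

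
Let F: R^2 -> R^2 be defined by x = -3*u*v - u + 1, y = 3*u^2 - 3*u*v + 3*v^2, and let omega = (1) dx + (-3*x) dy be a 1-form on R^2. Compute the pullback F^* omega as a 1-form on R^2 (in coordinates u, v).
F^* omega = (54*u^2*v + 18*u^2 - 27*u*v^2 - 9*u*v - 18*u + 6*v - 1) du + (-27*u^2*v - 9*u^2 + 54*u*v^2 + 18*u*v + 6*u - 18*v) dv

Using F^*(f dg) = (f ∘ F) d(g ∘ F), substitute each coordinate x_i by F_i(u, v) in f_i, and replace dx_i by d F_i = (∂F_i/∂u) du + (∂F_i/∂v) dv.
  For the x component: f_1(F) = 1; d F_1 = (-3*v - 1) du + (-3*u) dv
  For the y component: f_2(F) = 9*u*v + 3*u - 3; d F_2 = (6*u - 3*v) du + (-3*u + 6*v) dv
Combining and collecting du, dv coefficients:
  coeff of du: 54*u^2*v + 18*u^2 - 27*u*v^2 - 9*u*v - 18*u + 6*v - 1
  coeff of dv: -27*u^2*v - 9*u^2 + 54*u*v^2 + 18*u*v + 6*u - 18*v
F^* omega = (54*u^2*v + 18*u^2 - 27*u*v^2 - 9*u*v - 18*u + 6*v - 1) du + (-27*u^2*v - 9*u^2 + 54*u*v^2 + 18*u*v + 6*u - 18*v) dv.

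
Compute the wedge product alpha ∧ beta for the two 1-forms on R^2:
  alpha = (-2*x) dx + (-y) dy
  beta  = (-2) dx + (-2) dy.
alpha ∧ beta = (4*x - 2*y) dx ∧ dy

Distribute the wedge, using dx_i ∧ dx_j = -dx_j ∧ dx_i and dx_i ∧ dx_i = 0. For each pair (i, j) with i < j, the coefficient of dx_i ∧ dx_j in alpha ∧ beta is (alpha_i * beta_j - alpha_j * beta_i). Collecting: alpha ∧ beta = (4*x - 2*y) dx ∧ dy.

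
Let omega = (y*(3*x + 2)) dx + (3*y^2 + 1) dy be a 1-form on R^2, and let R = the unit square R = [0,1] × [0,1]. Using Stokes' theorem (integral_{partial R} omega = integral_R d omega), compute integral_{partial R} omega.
integral_(partial R) omega = -7/2

Stokes: integral_partial_R omega = integral_R d omega with d omega = (∂Q/∂x - ∂P/∂y) dx ∧ dy.
  ∂Q/∂x = 0
  ∂P/∂y = 3*x + 2
  integrand = ∂Q/∂x - ∂P/∂y = -3*x - 2.
Integrating over R: integral_0^1 integral_0^1 (-3*x - 2) dx dy = -7/2.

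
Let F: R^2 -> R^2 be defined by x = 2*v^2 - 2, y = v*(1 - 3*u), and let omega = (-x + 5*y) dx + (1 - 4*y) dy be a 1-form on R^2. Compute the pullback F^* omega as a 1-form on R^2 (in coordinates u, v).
F^* omega = (3*v*(-12*u*v + 4*v - 1)) du + (-36*u^2*v - 60*u*v^2 + 24*u*v - 3*u - 8*v^3 + 20*v^2 + 4*v + 1) dv

Using F^*(f dg) = (f ∘ F) d(g ∘ F), substitute each coordinate x_i by F_i(u, v) in f_i, and replace dx_i by d F_i = (∂F_i/∂u) du + (∂F_i/∂v) dv.
  For the x component: f_1(F) = -15*u*v - 2*v^2 + 5*v + 2; d F_1 = (0) du + (4*v) dv
  For the y component: f_2(F) = 12*u*v - 4*v + 1; d F_2 = (-3*v) du + (1 - 3*u) dv
Combining and collecting du, dv coefficients:
  coeff of du: 3*v*(-12*u*v + 4*v - 1)
  coeff of dv: -36*u^2*v - 60*u*v^2 + 24*u*v - 3*u - 8*v^3 + 20*v^2 + 4*v + 1
F^* omega = (3*v*(-12*u*v + 4*v - 1)) du + (-36*u^2*v - 60*u*v^2 + 24*u*v - 3*u - 8*v^3 + 20*v^2 + 4*v + 1) dv.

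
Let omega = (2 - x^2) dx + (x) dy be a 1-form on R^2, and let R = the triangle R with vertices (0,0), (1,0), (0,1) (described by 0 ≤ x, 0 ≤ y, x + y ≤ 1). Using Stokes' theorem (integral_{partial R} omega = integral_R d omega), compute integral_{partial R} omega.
integral_(partial R) omega = 1/2

Stokes: integral_partial_R omega = integral_R d omega with d omega = (∂Q/∂x - ∂P/∂y) dx ∧ dy.
  ∂Q/∂x = 1
  ∂P/∂y = 0
  integrand = ∂Q/∂x - ∂P/∂y = 1.
Integrating over R: integral_0^1 integral_0^{1-x} (1) dy dx = 1/2.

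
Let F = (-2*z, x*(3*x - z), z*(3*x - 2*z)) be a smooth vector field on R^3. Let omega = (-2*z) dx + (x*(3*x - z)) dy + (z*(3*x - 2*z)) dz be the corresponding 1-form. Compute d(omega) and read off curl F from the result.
d(omega) = (x) dy ∧ dz + (-3*z - 2) dz ∧ dx + (6*x - z) dx ∧ dy; curl F = (x, -3*z - 2, 6*x - z)

d omega = sum_{i<j} (∂f_j/∂x_i - ∂f_i/∂x_j) dx_i ∧ dx_j. Under the identification (dy ∧ dz, dz ∧ dx, dx ∧ dy) ↔ (e_x, e_y, e_z), the coefficients are exactly the components of curl F. Compute:
  ∂R/∂y - ∂Q/∂z = (0) - (-x) = x
  ∂P/∂z - ∂R/∂x = (-2) - (3*z) = -3*z - 2
  ∂Q/∂x - ∂P/∂y = (6*x - z) - (0) = 6*x - z.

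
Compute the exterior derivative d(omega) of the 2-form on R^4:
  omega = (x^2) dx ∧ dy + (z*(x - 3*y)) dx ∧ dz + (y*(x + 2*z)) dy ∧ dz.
d(omega) = (y + 3*z) dx ∧ dy ∧ dz

For a 2-form omega = sum_{i<j} g_{ij} dx_i ∧ dx_j, the exterior derivative is
  d(omega) = sum_{i<j} d(g_{ij}) ∧ dx_i ∧ dx_j = sum_{i<j, k} (∂g_{ij}/∂x_k) dx_k ∧ dx_i ∧ dx_j.
Expand each term, using dx_k ∧ dx_i ∧ dx_j = sgn(permutation) dx_{(a)} ∧ dx_{(b)} ∧ dx_{(c)} with (a < b < c) sorted:
  d(z*(x - 3*y)) includes (∂/∂y)(z*(x - 3*y)) dy = (-3*z) dy, which multiplied by dx ∧ dz gives (3*z) dx ∧ dy ∧ dz
  d(y*(x + 2*z)) includes (∂/∂x)(y*(x + 2*z)) dx = (y) dx, which multiplied by dy ∧ dz gives (y) dx ∧ dy ∧ dz
Collecting like 3-forms: d(omega) = (y + 3*z) dx ∧ dy ∧ dz.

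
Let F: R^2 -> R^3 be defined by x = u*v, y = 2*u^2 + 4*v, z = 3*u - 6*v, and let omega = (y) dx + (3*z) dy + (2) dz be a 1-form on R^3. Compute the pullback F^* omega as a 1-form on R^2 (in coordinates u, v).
F^* omega = (2*u^2*v + 36*u^2 - 72*u*v + 4*v^2 + 6) du + (2*u^3 + 4*u*v + 36*u - 72*v - 12) dv

Using F^*(f dg) = (f ∘ F) d(g ∘ F), substitute each coordinate x_i by F_i(u, v) in f_i, and replace dx_i by d F_i = (∂F_i/∂u) du + (∂F_i/∂v) dv.
  For the x component: f_1(F) = 2*u^2 + 4*v; d F_1 = (v) du + (u) dv
  For the y component: f_2(F) = 9*u - 18*v; d F_2 = (4*u) du + (4) dv
  For the z component: f_3(F) = 2; d F_3 = (3) du + (-6) dv
Combining and collecting du, dv coefficients:
  coeff of du: 2*u^2*v + 36*u^2 - 72*u*v + 4*v^2 + 6
  coeff of dv: 2*u^3 + 4*u*v + 36*u - 72*v - 12
F^* omega = (2*u^2*v + 36*u^2 - 72*u*v + 4*v^2 + 6) du + (2*u^3 + 4*u*v + 36*u - 72*v - 12) dv.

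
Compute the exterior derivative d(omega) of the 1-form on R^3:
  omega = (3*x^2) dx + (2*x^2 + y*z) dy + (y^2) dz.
d(omega) = (4*x) dx ∧ dy + (y) dy ∧ dz

For a 1-form omega = sum_i f_i dx_i, the exterior derivative is
  d(omega) = sum_{i < j} (∂f_j/∂x_i - ∂f_i/∂x_j) dx_i ∧ dx_j.
  coefficient of dx ∧ dy: ∂f_2/∂x - ∂f_1/∂y = ∂(2*x^2 + y*z)/∂x - ∂(3*x^2)/∂y = 4*x
  coefficient of dy ∧ dz: ∂f_3/∂y - ∂f_2/∂z = ∂(y^2)/∂y - ∂(2*x^2 + y*z)/∂z = y
Assembling: d(omega) = (4*x) dx ∧ dy + (y) dy ∧ dz.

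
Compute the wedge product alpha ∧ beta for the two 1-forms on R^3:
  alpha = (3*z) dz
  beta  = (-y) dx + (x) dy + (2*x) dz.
alpha ∧ beta = (3*y*z) dx ∧ dz + (-3*x*z) dy ∧ dz

Distribute the wedge, using dx_i ∧ dx_j = -dx_j ∧ dx_i and dx_i ∧ dx_i = 0. For each pair (i, j) with i < j, the coefficient of dx_i ∧ dx_j in alpha ∧ beta is (alpha_i * beta_j - alpha_j * beta_i). Collecting: alpha ∧ beta = (3*y*z) dx ∧ dz + (-3*x*z) dy ∧ dz.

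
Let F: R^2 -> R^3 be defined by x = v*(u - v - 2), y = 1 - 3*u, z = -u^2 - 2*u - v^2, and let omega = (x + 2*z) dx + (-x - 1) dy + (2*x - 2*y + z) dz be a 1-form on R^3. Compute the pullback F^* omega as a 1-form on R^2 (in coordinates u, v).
F^* omega = (2*u^3 - 6*u^2*v - 6*u^2 + 7*u*v^2 + 3*u*v - 4*u - 3*v^3 + v^2 + 2*v + 7) du + (-2*u^3 + 7*u^2*v - 9*u*v^2 - 4*u*v + 8*u + 12*v^3 + 18*v^2 + 8*v) dv

Using F^*(f dg) = (f ∘ F) d(g ∘ F), substitute each coordinate x_i by F_i(u, v) in f_i, and replace dx_i by d F_i = (∂F_i/∂u) du + (∂F_i/∂v) dv.
  For the x component: f_1(F) = -2*u^2 + u*v - 4*u - 3*v^2 - 2*v; d F_1 = (v) du + (u - 2*v - 2) dv
  For the y component: f_2(F) = -u*v + v^2 + 2*v - 1; d F_2 = (-3) du + (0) dv
  For the z component: f_3(F) = -u^2 + 2*u*v + 4*u - 3*v^2 - 4*v - 2; d F_3 = (-2*u - 2) du + (-2*v) dv
Combining and collecting du, dv coefficients:
  coeff of du: 2*u^3 - 6*u^2*v - 6*u^2 + 7*u*v^2 + 3*u*v - 4*u - 3*v^3 + v^2 + 2*v + 7
  coeff of dv: -2*u^3 + 7*u^2*v - 9*u*v^2 - 4*u*v + 8*u + 12*v^3 + 18*v^2 + 8*v
F^* omega = (2*u^3 - 6*u^2*v - 6*u^2 + 7*u*v^2 + 3*u*v - 4*u - 3*v^3 + v^2 + 2*v + 7) du + (-2*u^3 + 7*u^2*v - 9*u*v^2 - 4*u*v + 8*u + 12*v^3 + 18*v^2 + 8*v) dv.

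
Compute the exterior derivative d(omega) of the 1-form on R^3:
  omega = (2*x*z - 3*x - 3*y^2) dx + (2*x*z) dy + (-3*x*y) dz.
d(omega) = (6*y + 2*z) dx ∧ dy + (-2*x - 3*y) dx ∧ dz + (-5*x) dy ∧ dz

For a 1-form omega = sum_i f_i dx_i, the exterior derivative is
  d(omega) = sum_{i < j} (∂f_j/∂x_i - ∂f_i/∂x_j) dx_i ∧ dx_j.
  coefficient of dx ∧ dy: ∂f_2/∂x - ∂f_1/∂y = ∂(2*x*z)/∂x - ∂(2*x*z - 3*x - 3*y^2)/∂y = 6*y + 2*z
  coefficient of dx ∧ dz: ∂f_3/∂x - ∂f_1/∂z = ∂(-3*x*y)/∂x - ∂(2*x*z - 3*x - 3*y^2)/∂z = -2*x - 3*y
  coefficient of dy ∧ dz: ∂f_3/∂y - ∂f_2/∂z = ∂(-3*x*y)/∂y - ∂(2*x*z)/∂z = -5*x
Assembling: d(omega) = (6*y + 2*z) dx ∧ dy + (-2*x - 3*y) dx ∧ dz + (-5*x) dy ∧ dz.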